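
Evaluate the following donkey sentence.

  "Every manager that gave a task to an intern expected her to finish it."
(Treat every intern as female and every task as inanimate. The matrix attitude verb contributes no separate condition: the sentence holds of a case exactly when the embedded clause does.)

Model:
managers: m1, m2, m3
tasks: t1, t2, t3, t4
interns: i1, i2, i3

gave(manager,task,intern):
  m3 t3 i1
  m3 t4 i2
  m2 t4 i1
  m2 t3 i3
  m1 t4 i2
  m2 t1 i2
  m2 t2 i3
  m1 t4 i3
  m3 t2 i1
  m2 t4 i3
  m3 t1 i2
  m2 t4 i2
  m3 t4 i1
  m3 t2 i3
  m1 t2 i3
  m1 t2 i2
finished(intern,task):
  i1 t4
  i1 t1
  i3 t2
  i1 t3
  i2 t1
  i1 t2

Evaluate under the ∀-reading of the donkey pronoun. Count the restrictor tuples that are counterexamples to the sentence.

7

"her" takes "an intern" as antecedent and "it" takes "a task"; both are donkey pronouns co-varying with the restrictor.
Strong reading: for every (m,t,i) with gave(m,t,i), finished(i,t).
Restrictor triples: (m1,t2,i2)→finished(i2,t2) ✗  (m1,t2,i3)→finished(i3,t2) ✓  (m1,t4,i2)→finished(i2,t4) ✗  (m1,t4,i3)→finished(i3,t4) ✗  (m2,t1,i2)→finished(i2,t1) ✓  (m2,t2,i3)→finished(i3,t2) ✓  (m2,t3,i3)→finished(i3,t3) ✗  (m2,t4,i1)→finished(i1,t4) ✓  (m2,t4,i2)→finished(i2,t4) ✗  (m2,t4,i3)→finished(i3,t4) ✗  (m3,t1,i2)→finished(i2,t1) ✓  (m3,t2,i1)→finished(i1,t2) ✓  (m3,t2,i3)→finished(i3,t2) ✓  (m3,t3,i1)→finished(i1,t3) ✓  (m3,t4,i1)→finished(i1,t4) ✓  (m3,t4,i2)→finished(i2,t4) ✗
Counterexamples (restrictor triples failing the scope): 7.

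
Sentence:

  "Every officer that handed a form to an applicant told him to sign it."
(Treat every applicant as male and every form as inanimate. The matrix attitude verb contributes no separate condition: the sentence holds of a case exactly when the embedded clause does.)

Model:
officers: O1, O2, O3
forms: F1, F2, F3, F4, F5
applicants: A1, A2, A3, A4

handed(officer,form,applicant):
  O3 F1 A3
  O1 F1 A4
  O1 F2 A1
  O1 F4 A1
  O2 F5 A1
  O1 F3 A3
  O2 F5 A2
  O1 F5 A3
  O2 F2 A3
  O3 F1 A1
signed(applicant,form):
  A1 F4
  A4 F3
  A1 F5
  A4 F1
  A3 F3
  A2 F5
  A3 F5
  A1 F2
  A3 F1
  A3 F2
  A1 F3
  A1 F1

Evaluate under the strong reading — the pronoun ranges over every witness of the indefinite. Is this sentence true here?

True

"him" takes "an applicant" as antecedent and "it" takes "a form"; both are donkey pronouns co-varying with the restrictor.
Strong reading: for every (o,f,a) with handed(o,f,a), signed(a,f).
Restrictor triples: (O1,F1,A4)→signed(A4,F1) ✓  (O1,F2,A1)→signed(A1,F2) ✓  (O1,F3,A3)→signed(A3,F3) ✓  (O1,F4,A1)→signed(A1,F4) ✓  (O1,F5,A3)→signed(A3,F5) ✓  (O2,F2,A3)→signed(A3,F2) ✓  (O2,F5,A1)→signed(A1,F5) ✓  (O2,F5,A2)→signed(A2,F5) ✓  (O3,F1,A1)→signed(A1,F1) ✓  (O3,F1,A3)→signed(A3,F1) ✓
Every restrictor triple satisfies the scope.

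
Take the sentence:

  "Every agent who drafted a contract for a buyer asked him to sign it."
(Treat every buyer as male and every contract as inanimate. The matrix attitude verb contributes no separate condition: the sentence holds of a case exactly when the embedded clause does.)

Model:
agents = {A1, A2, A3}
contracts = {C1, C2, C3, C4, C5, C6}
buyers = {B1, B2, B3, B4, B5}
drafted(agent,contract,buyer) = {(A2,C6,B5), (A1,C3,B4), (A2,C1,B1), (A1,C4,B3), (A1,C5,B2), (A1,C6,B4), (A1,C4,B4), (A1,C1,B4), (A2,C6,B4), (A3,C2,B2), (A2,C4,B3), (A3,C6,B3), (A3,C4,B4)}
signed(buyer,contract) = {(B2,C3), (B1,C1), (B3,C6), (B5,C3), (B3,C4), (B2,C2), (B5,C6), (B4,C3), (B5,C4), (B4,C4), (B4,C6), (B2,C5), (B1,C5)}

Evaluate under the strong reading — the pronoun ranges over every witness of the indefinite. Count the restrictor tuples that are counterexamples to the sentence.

1

"him" takes "a buyer" as antecedent and "it" takes "a contract"; both are donkey pronouns co-varying with the restrictor.
Strong reading: for every (a,c,b) with drafted(a,c,b), signed(b,c).
Restrictor triples: (A1,C1,B4)→signed(B4,C1) ✗  (A1,C3,B4)→signed(B4,C3) ✓  (A1,C4,B3)→signed(B3,C4) ✓  (A1,C4,B4)→signed(B4,C4) ✓  (A1,C5,B2)→signed(B2,C5) ✓  (A1,C6,B4)→signed(B4,C6) ✓  (A2,C1,B1)→signed(B1,C1) ✓  (A2,C4,B3)→signed(B3,C4) ✓  (A2,C6,B4)→signed(B4,C6) ✓  (A2,C6,B5)→signed(B5,C6) ✓  (A3,C2,B2)→signed(B2,C2) ✓  (A3,C4,B4)→signed(B4,C4) ✓  (A3,C6,B3)→signed(B3,C6) ✓
Counterexamples (restrictor triples failing the scope): 1.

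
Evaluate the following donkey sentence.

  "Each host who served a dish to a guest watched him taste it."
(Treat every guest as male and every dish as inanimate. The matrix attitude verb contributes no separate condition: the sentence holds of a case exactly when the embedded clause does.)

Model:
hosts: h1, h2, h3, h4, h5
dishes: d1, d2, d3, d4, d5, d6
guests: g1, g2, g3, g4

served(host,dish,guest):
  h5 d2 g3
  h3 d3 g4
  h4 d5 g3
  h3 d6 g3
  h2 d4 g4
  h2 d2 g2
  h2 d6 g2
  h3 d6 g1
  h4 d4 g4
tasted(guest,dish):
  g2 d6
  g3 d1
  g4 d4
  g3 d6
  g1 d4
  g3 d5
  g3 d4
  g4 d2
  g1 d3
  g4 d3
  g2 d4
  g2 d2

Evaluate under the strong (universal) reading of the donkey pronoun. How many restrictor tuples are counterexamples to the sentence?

"him" takes "a guest" as antecedent and "it" takes "a dish"; both are donkey pronouns co-varying with the restrictor.
Strong reading: for every (h,d,g) with served(h,d,g), tasted(g,d).
Restrictor triples: (h2,d2,g2)→tasted(g2,d2) ✓  (h2,d4,g4)→tasted(g4,d4) ✓  (h2,d6,g2)→tasted(g2,d6) ✓  (h3,d3,g4)→tasted(g4,d3) ✓  (h3,d6,g1)→tasted(g1,d6) ✗  (h3,d6,g3)→tasted(g3,d6) ✓  (h4,d4,g4)→tasted(g4,d4) ✓  (h4,d5,g3)→tasted(g3,d5) ✓  (h5,d2,g3)→tasted(g3,d2) ✗
Counterexamples (restrictor triples failing the scope): 2.

2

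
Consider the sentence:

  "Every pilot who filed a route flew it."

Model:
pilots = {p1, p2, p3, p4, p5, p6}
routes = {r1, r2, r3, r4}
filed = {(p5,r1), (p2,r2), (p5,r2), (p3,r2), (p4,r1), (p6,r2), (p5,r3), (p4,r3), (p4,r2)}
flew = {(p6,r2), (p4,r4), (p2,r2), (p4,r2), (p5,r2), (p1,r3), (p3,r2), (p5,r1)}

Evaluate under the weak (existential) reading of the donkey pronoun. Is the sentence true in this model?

"it" takes "a route" as antecedent — a donkey pronoun bound across the clause boundary.
Weak reading: every pilot p with some filed-route has at least one filed-route r such that flew(p,r).
Per pilot: p2:✓  p3:✓  p4:✓  p5:✓  p6:✓
Every pilot in the restrictor has a witness.

True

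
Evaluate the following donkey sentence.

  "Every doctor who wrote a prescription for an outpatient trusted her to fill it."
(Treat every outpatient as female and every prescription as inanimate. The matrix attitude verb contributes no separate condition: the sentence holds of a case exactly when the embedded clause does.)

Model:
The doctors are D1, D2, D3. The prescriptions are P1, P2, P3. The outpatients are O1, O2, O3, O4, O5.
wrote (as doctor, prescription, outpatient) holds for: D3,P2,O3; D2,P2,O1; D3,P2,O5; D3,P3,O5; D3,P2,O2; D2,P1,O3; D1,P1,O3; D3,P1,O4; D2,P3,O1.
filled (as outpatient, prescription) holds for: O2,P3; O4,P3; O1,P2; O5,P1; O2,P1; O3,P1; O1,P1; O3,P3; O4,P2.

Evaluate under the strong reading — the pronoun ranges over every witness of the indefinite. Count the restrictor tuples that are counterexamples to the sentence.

6

"her" takes "an outpatient" as antecedent and "it" takes "a prescription"; both are donkey pronouns co-varying with the restrictor.
Strong reading: for every (d,p,o) with wrote(d,p,o), filled(o,p).
Restrictor triples: (D1,P1,O3)→filled(O3,P1) ✓  (D2,P1,O3)→filled(O3,P1) ✓  (D2,P2,O1)→filled(O1,P2) ✓  (D2,P3,O1)→filled(O1,P3) ✗  (D3,P1,O4)→filled(O4,P1) ✗  (D3,P2,O2)→filled(O2,P2) ✗  (D3,P2,O3)→filled(O3,P2) ✗  (D3,P2,O5)→filled(O5,P2) ✗  (D3,P3,O5)→filled(O5,P3) ✗
Counterexamples (restrictor triples failing the scope): 6.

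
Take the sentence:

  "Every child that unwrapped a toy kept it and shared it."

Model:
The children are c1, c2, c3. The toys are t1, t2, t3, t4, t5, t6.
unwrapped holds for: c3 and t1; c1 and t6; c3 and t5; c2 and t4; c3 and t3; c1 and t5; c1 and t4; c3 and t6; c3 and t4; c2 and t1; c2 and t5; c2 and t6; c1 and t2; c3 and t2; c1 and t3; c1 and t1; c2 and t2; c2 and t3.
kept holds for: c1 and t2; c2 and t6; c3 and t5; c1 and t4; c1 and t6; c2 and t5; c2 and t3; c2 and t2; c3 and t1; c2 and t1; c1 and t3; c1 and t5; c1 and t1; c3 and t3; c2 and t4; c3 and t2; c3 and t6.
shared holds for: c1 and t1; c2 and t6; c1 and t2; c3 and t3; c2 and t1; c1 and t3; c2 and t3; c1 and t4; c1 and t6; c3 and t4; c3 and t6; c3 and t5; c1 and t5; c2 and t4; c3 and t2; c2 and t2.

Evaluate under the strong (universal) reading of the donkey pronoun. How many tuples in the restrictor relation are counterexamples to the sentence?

3

"it" takes "a toy" as antecedent — a donkey pronoun bound across the clause boundary.
Strong reading: for every (c,t) with unwrapped(c,t), kept(c,t) ∧ shared(c,t).
Restrictor pairs: (c1,t1) ✓  (c1,t2) ✓  (c1,t3) ✓  (c1,t4) ✓  (c1,t5) ✓  (c1,t6) ✓  (c2,t1) ✓  (c2,t2) ✓  (c2,t3) ✓  (c2,t4) ✓  (c2,t5) ✗  (c2,t6) ✓  (c3,t1) ✗  (c3,t2) ✓  (c3,t3) ✓  (c3,t4) ✗  (c3,t5) ✓  (c3,t6) ✓
Counterexamples (restrictor pairs failing the scope): 3.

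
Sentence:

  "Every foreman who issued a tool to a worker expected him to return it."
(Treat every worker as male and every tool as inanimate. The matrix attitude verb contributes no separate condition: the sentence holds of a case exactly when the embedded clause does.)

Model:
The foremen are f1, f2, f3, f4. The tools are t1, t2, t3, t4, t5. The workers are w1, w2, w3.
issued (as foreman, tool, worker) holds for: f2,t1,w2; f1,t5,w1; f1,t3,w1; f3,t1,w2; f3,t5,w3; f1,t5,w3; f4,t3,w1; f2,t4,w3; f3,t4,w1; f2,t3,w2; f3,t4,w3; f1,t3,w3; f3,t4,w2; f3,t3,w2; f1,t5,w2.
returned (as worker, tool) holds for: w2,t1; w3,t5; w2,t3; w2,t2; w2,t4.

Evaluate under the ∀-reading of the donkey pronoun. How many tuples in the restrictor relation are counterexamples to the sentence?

8

"him" takes "a worker" as antecedent and "it" takes "a tool"; both are donkey pronouns co-varying with the restrictor.
Strong reading: for every (f,t,w) with issued(f,t,w), returned(w,t).
Restrictor triples: (f1,t3,w1)→returned(w1,t3) ✗  (f1,t3,w3)→returned(w3,t3) ✗  (f1,t5,w1)→returned(w1,t5) ✗  (f1,t5,w2)→returned(w2,t5) ✗  (f1,t5,w3)→returned(w3,t5) ✓  (f2,t1,w2)→returned(w2,t1) ✓  (f2,t3,w2)→returned(w2,t3) ✓  (f2,t4,w3)→returned(w3,t4) ✗  (f3,t1,w2)→returned(w2,t1) ✓  (f3,t3,w2)→returned(w2,t3) ✓  (f3,t4,w1)→returned(w1,t4) ✗  (f3,t4,w2)→returned(w2,t4) ✓  (f3,t4,w3)→returned(w3,t4) ✗  (f3,t5,w3)→returned(w3,t5) ✓  (f4,t3,w1)→returned(w1,t3) ✗
Counterexamples (restrictor triples failing the scope): 8.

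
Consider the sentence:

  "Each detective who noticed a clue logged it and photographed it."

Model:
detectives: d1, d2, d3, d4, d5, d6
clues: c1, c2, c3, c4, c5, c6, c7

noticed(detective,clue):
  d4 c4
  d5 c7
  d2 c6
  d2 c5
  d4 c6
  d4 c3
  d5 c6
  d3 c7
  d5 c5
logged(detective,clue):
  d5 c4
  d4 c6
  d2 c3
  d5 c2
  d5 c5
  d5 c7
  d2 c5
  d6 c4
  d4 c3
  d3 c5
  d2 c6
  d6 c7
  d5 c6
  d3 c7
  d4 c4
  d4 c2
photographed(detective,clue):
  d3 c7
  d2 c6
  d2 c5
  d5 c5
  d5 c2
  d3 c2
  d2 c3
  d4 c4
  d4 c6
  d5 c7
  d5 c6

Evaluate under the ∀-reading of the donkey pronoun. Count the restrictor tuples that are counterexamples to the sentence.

"it" takes "a clue" as antecedent — a donkey pronoun bound across the clause boundary.
Strong reading: for every (d,c) with noticed(d,c), logged(d,c) ∧ photographed(d,c).
Restrictor pairs: (d2,c5) ✓  (d2,c6) ✓  (d3,c7) ✓  (d4,c3) ✗  (d4,c4) ✓  (d4,c6) ✓  (d5,c5) ✓  (d5,c6) ✓  (d5,c7) ✓
Counterexamples (restrictor pairs failing the scope): 1.

1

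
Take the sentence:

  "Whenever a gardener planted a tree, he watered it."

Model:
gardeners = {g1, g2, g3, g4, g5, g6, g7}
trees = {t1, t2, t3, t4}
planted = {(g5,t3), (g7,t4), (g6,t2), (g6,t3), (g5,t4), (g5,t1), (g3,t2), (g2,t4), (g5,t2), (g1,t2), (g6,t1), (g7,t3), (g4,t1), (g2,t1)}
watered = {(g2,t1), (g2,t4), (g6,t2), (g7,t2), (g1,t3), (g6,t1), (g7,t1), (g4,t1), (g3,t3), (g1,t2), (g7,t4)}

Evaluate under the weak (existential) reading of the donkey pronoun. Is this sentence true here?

"it" takes "a tree" as antecedent — a donkey pronoun bound across the clause boundary.
Weak reading: every gardener g with some planted-tree has at least one planted-tree t such that watered(g,t).
Per gardener: g1:✓  g2:✓  g3:✗  g4:✓  g5:✗  g6:✓  g7:✓
g3 has no witness among its planted-trees.

False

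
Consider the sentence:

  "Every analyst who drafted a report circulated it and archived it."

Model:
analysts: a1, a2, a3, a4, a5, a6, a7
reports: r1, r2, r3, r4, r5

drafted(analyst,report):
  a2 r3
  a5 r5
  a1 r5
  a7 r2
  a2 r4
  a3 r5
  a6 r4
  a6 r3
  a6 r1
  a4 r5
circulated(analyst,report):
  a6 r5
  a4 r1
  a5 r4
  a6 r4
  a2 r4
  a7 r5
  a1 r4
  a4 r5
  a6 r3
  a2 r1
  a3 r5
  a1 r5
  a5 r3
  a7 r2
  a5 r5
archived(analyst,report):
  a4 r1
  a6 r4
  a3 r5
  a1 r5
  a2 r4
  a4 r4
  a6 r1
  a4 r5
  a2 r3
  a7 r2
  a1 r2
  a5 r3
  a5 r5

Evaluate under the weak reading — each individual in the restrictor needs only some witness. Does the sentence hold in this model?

True

"it" takes "a report" as antecedent — a donkey pronoun bound across the clause boundary.
Weak reading: every analyst a with some drafted-report has at least one drafted-report r such that circulated(a,r) ∧ archived(a,r).
Per analyst: a1:✓  a2:✓  a3:✓  a4:✓  a5:✓  a6:✓  a7:✓
Every analyst in the restrictor has a witness.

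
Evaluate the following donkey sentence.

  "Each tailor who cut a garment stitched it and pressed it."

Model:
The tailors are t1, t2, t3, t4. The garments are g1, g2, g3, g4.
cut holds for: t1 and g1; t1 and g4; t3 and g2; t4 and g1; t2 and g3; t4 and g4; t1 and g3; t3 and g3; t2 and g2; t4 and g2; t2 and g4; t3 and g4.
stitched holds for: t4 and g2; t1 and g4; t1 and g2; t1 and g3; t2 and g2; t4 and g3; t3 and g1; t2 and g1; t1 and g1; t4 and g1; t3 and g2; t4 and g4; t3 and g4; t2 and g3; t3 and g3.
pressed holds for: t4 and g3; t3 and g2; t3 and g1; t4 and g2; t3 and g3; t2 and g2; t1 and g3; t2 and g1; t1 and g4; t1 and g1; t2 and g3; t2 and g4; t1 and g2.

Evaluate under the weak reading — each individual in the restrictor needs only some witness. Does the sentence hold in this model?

True

"it" takes "a garment" as antecedent — a donkey pronoun bound across the clause boundary.
Weak reading: every tailor t with some cut-garment has at least one cut-garment g such that stitched(t,g) ∧ pressed(t,g).
Per tailor: t1:✓  t2:✓  t3:✓  t4:✓
Every tailor in the restrictor has a witness.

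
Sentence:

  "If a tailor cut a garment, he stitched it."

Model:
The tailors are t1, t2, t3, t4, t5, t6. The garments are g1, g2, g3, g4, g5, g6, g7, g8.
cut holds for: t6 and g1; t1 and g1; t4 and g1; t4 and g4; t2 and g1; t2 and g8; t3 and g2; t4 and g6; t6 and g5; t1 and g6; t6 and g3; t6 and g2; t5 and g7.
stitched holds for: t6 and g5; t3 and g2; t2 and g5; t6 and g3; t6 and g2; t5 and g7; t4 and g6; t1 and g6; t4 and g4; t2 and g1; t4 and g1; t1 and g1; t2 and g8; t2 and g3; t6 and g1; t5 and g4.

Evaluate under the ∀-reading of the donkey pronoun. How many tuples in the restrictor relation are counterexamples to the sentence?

0

"it" takes "a garment" as antecedent — a donkey pronoun bound across the clause boundary.
Strong reading: for every (t,g) with cut(t,g), stitched(t,g).
Restrictor pairs: (t1,g1) ✓  (t1,g6) ✓  (t2,g1) ✓  (t2,g8) ✓  (t3,g2) ✓  (t4,g1) ✓  (t4,g4) ✓  (t4,g6) ✓  (t5,g7) ✓  (t6,g1) ✓  (t6,g2) ✓  (t6,g3) ✓  (t6,g5) ✓
Counterexamples (restrictor pairs failing the scope): 0.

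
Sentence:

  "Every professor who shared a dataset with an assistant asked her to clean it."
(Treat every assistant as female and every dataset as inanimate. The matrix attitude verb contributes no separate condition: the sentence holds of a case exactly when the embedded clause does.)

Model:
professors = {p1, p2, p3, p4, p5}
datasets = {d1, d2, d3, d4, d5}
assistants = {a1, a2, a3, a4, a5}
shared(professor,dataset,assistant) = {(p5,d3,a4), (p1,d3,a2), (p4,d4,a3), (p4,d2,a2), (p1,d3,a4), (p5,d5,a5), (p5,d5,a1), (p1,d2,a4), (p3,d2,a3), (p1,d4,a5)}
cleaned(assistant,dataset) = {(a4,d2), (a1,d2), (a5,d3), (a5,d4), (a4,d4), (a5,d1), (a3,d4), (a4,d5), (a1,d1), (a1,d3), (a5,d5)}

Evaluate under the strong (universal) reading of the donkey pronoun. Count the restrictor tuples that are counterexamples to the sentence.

6

"her" takes "an assistant" as antecedent and "it" takes "a dataset"; both are donkey pronouns co-varying with the restrictor.
Strong reading: for every (p,d,a) with shared(p,d,a), cleaned(a,d).
Restrictor triples: (p1,d2,a4)→cleaned(a4,d2) ✓  (p1,d3,a2)→cleaned(a2,d3) ✗  (p1,d3,a4)→cleaned(a4,d3) ✗  (p1,d4,a5)→cleaned(a5,d4) ✓  (p3,d2,a3)→cleaned(a3,d2) ✗  (p4,d2,a2)→cleaned(a2,d2) ✗  (p4,d4,a3)→cleaned(a3,d4) ✓  (p5,d3,a4)→cleaned(a4,d3) ✗  (p5,d5,a1)→cleaned(a1,d5) ✗  (p5,d5,a5)→cleaned(a5,d5) ✓
Counterexamples (restrictor triples failing the scope): 6.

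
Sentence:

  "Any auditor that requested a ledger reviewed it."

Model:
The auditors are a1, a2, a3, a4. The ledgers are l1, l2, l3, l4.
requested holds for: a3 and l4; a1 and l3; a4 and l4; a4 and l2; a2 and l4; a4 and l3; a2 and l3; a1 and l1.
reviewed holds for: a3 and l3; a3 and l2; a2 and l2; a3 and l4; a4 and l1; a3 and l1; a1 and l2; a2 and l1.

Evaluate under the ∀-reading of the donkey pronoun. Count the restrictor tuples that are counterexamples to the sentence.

"it" takes "a ledger" as antecedent — a donkey pronoun bound across the clause boundary.
Strong reading: for every (a,l) with requested(a,l), reviewed(a,l).
Restrictor pairs: (a1,l1) ✗  (a1,l3) ✗  (a2,l3) ✗  (a2,l4) ✗  (a3,l4) ✓  (a4,l2) ✗  (a4,l3) ✗  (a4,l4) ✗
Counterexamples (restrictor pairs failing the scope): 7.

7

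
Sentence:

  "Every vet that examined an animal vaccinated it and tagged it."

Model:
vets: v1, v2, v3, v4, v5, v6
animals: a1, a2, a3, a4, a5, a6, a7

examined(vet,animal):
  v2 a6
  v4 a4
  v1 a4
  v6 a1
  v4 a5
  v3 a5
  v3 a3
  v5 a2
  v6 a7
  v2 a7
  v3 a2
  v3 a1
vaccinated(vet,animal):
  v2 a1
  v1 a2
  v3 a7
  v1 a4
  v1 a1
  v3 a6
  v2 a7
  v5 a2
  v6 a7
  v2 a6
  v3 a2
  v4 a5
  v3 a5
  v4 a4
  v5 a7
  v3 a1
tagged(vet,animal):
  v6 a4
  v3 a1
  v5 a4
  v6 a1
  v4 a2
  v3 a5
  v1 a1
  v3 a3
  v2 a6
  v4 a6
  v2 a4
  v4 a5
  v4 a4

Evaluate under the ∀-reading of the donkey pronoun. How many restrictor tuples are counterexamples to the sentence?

"it" takes "an animal" as antecedent — a donkey pronoun bound across the clause boundary.
Strong reading: for every (v,a) with examined(v,a), vaccinated(v,a) ∧ tagged(v,a).
Restrictor pairs: (v1,a4) ✗  (v2,a6) ✓  (v2,a7) ✗  (v3,a1) ✓  (v3,a2) ✗  (v3,a3) ✗  (v3,a5) ✓  (v4,a4) ✓  (v4,a5) ✓  (v5,a2) ✗  (v6,a1) ✗  (v6,a7) ✗
Counterexamples (restrictor pairs failing the scope): 7.

7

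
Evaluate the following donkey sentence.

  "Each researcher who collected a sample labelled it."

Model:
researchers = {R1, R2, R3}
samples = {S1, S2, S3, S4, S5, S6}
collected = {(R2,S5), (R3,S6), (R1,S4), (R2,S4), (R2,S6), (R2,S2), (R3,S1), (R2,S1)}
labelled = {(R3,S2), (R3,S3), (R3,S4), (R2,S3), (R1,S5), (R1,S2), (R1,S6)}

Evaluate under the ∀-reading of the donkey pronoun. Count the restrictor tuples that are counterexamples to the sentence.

8

"it" takes "a sample" as antecedent — a donkey pronoun bound across the clause boundary.
Strong reading: for every (r,s) with collected(r,s), labelled(r,s).
Restrictor pairs: (R1,S4) ✗  (R2,S1) ✗  (R2,S2) ✗  (R2,S4) ✗  (R2,S5) ✗  (R2,S6) ✗  (R3,S1) ✗  (R3,S6) ✗
Counterexamples (restrictor pairs failing the scope): 8.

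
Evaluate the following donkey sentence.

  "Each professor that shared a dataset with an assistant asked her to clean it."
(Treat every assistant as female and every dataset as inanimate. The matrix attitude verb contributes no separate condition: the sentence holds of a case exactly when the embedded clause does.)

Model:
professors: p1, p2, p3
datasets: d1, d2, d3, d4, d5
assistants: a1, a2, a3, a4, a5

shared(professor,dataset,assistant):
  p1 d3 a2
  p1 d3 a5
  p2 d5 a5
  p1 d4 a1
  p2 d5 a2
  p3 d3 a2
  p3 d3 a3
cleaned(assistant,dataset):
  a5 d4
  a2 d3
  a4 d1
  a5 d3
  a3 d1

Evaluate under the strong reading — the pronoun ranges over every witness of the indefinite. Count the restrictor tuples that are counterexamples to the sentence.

4

"her" takes "an assistant" as antecedent and "it" takes "a dataset"; both are donkey pronouns co-varying with the restrictor.
Strong reading: for every (p,d,a) with shared(p,d,a), cleaned(a,d).
Restrictor triples: (p1,d3,a2)→cleaned(a2,d3) ✓  (p1,d3,a5)→cleaned(a5,d3) ✓  (p1,d4,a1)→cleaned(a1,d4) ✗  (p2,d5,a2)→cleaned(a2,d5) ✗  (p2,d5,a5)→cleaned(a5,d5) ✗  (p3,d3,a2)→cleaned(a2,d3) ✓  (p3,d3,a3)→cleaned(a3,d3) ✗
Counterexamples (restrictor triples failing the scope): 4.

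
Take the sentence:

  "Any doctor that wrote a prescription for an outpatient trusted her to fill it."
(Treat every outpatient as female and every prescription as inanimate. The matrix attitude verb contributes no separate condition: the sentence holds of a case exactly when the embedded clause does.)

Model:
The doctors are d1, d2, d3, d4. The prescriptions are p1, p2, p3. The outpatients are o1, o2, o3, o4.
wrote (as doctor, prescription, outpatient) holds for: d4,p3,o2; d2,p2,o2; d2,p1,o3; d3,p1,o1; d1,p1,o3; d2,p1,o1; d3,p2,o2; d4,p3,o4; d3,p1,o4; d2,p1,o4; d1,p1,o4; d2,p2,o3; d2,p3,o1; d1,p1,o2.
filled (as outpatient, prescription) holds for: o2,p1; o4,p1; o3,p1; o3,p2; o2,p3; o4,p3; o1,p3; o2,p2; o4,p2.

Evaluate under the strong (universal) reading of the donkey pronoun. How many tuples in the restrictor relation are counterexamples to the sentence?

2

"her" takes "an outpatient" as antecedent and "it" takes "a prescription"; both are donkey pronouns co-varying with the restrictor.
Strong reading: for every (d,p,o) with wrote(d,p,o), filled(o,p).
Restrictor triples: (d1,p1,o2)→filled(o2,p1) ✓  (d1,p1,o3)→filled(o3,p1) ✓  (d1,p1,o4)→filled(o4,p1) ✓  (d2,p1,o1)→filled(o1,p1) ✗  (d2,p1,o3)→filled(o3,p1) ✓  (d2,p1,o4)→filled(o4,p1) ✓  (d2,p2,o2)→filled(o2,p2) ✓  (d2,p2,o3)→filled(o3,p2) ✓  (d2,p3,o1)→filled(o1,p3) ✓  (d3,p1,o1)→filled(o1,p1) ✗  (d3,p1,o4)→filled(o4,p1) ✓  (d3,p2,o2)→filled(o2,p2) ✓  (d4,p3,o2)→filled(o2,p3) ✓  (d4,p3,o4)→filled(o4,p3) ✓
Counterexamples (restrictor triples failing the scope): 2.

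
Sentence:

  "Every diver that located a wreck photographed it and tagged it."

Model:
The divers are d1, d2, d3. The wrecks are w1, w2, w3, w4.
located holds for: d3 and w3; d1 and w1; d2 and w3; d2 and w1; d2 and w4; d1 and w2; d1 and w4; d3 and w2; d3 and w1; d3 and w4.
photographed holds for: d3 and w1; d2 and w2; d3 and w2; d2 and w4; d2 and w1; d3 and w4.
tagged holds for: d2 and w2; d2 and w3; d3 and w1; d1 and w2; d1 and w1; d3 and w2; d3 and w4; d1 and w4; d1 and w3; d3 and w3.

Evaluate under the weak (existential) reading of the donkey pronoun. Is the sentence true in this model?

"it" takes "a wreck" as antecedent — a donkey pronoun bound across the clause boundary.
Weak reading: every diver d with some located-wreck has at least one located-wreck w such that photographed(d,w) ∧ tagged(d,w).
Per diver: d1:✗  d2:✗  d3:✓
d1 has no witness among its located-wrecks.

False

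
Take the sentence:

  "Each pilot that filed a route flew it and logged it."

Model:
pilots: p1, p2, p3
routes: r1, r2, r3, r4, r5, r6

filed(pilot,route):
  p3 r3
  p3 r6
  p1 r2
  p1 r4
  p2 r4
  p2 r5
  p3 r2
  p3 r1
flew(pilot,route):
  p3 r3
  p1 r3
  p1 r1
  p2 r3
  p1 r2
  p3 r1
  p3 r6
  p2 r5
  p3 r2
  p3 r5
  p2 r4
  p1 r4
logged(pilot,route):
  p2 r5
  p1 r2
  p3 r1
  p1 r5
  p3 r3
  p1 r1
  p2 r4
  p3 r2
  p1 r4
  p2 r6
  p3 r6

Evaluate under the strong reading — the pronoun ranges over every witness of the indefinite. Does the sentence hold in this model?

"it" takes "a route" as antecedent — a donkey pronoun bound across the clause boundary.
Strong reading: for every (p,r) with filed(p,r), flew(p,r) ∧ logged(p,r).
Restrictor pairs: (p1,r2) ✓  (p1,r4) ✓  (p2,r4) ✓  (p2,r5) ✓  (p3,r1) ✓  (p3,r2) ✓  (p3,r3) ✓  (p3,r6) ✓
Every restrictor pair satisfies the scope.

True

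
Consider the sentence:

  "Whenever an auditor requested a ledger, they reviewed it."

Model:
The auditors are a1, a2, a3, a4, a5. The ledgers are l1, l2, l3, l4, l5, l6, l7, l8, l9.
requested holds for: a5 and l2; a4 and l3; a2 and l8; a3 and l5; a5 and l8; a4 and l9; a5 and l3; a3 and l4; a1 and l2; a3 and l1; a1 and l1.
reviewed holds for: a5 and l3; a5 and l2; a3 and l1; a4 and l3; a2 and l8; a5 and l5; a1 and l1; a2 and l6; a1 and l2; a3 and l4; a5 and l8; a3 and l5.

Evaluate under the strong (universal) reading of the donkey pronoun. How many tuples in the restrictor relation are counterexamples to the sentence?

1

"it" takes "a ledger" as antecedent — a donkey pronoun bound across the clause boundary.
Strong reading: for every (a,l) with requested(a,l), reviewed(a,l).
Restrictor pairs: (a1,l1) ✓  (a1,l2) ✓  (a2,l8) ✓  (a3,l1) ✓  (a3,l4) ✓  (a3,l5) ✓  (a4,l3) ✓  (a4,l9) ✗  (a5,l2) ✓  (a5,l3) ✓  (a5,l8) ✓
Counterexamples (restrictor pairs failing the scope): 1.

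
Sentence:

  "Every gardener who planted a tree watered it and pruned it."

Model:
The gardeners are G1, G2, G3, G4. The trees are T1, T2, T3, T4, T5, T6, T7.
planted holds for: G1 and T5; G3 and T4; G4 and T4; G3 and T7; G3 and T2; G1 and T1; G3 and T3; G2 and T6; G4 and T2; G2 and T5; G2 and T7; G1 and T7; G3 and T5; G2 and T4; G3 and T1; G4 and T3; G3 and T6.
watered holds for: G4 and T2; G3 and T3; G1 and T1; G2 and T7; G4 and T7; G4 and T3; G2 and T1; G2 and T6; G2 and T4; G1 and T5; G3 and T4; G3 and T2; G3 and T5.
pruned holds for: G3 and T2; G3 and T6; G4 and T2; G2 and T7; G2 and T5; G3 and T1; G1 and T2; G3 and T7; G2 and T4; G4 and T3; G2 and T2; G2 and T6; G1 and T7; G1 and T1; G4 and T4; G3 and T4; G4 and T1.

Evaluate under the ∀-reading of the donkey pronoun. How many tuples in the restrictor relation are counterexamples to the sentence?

9

"it" takes "a tree" as antecedent — a donkey pronoun bound across the clause boundary.
Strong reading: for every (g,t) with planted(g,t), watered(g,t) ∧ pruned(g,t).
Restrictor pairs: (G1,T1) ✓  (G1,T5) ✗  (G1,T7) ✗  (G2,T4) ✓  (G2,T5) ✗  (G2,T6) ✓  (G2,T7) ✓  (G3,T1) ✗  (G3,T2) ✓  (G3,T3) ✗  (G3,T4) ✓  (G3,T5) ✗  (G3,T6) ✗  (G3,T7) ✗  (G4,T2) ✓  (G4,T3) ✓  (G4,T4) ✗
Counterexamples (restrictor pairs failing the scope): 9.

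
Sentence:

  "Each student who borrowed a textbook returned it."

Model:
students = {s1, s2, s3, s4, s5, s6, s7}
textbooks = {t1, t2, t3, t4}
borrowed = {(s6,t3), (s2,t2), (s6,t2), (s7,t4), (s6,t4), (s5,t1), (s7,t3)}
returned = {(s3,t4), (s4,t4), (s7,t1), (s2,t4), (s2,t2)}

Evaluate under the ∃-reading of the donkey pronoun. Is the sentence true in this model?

"it" takes "a textbook" as antecedent — a donkey pronoun bound across the clause boundary.
Weak reading: every student s with some borrowed-textbook has at least one borrowed-textbook t such that returned(s,t).
Per student: s2:✓  s5:✗  s6:✗  s7:✗
s5 has no witness among its borrowed-textbooks.

False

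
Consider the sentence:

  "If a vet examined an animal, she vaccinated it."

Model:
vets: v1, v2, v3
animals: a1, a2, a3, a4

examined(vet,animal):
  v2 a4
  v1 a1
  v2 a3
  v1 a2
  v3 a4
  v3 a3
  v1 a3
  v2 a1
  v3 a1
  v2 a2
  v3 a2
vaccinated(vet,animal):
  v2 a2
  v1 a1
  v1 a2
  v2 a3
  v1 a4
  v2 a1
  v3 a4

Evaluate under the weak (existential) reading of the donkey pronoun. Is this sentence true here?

"it" takes "an animal" as antecedent — a donkey pronoun bound across the clause boundary.
Weak reading: every vet v with some examined-animal has at least one examined-animal a such that vaccinated(v,a).
Per vet: v1:✓  v2:✓  v3:✓
Every vet in the restrictor has a witness.

True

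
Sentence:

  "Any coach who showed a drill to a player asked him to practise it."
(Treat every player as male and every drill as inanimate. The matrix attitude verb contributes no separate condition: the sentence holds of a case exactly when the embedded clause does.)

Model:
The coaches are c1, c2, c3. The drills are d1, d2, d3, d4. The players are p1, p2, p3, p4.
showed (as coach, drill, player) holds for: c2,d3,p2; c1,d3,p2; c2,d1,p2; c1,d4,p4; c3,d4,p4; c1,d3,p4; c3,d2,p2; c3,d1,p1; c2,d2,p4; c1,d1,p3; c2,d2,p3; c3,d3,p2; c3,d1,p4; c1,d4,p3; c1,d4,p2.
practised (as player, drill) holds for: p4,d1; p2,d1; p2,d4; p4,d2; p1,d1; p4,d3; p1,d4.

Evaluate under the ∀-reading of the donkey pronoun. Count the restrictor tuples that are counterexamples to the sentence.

"him" takes "a player" as antecedent and "it" takes "a drill"; both are donkey pronouns co-varying with the restrictor.
Strong reading: for every (c,d,p) with showed(c,d,p), practised(p,d).
Restrictor triples: (c1,d1,p3)→practised(p3,d1) ✗  (c1,d3,p2)→practised(p2,d3) ✗  (c1,d3,p4)→practised(p4,d3) ✓  (c1,d4,p2)→practised(p2,d4) ✓  (c1,d4,p3)→practised(p3,d4) ✗  (c1,d4,p4)→practised(p4,d4) ✗  (c2,d1,p2)→practised(p2,d1) ✓  (c2,d2,p3)→practised(p3,d2) ✗  (c2,d2,p4)→practised(p4,d2) ✓  (c2,d3,p2)→practised(p2,d3) ✗  (c3,d1,p1)→practised(p1,d1) ✓  (c3,d1,p4)→practised(p4,d1) ✓  (c3,d2,p2)→practised(p2,d2) ✗  (c3,d3,p2)→practised(p2,d3) ✗  (c3,d4,p4)→practised(p4,d4) ✗
Counterexamples (restrictor triples failing the scope): 9.

9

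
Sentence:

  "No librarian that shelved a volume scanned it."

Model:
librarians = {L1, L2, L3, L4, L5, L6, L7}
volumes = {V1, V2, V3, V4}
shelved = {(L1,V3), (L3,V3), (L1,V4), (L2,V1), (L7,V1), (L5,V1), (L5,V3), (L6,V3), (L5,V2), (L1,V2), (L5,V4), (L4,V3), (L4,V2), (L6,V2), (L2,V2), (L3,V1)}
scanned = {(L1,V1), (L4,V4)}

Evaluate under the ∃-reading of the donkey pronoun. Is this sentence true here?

True

"it" takes "a volume" as antecedent — a donkey pronoun bound across the clause boundary.
Truth condition: for no (l,v) with shelved(l,v) does scanned(l,v) hold.
Restrictor pairs — does the scope hold? (L1,V2):fails  (L1,V3):fails  (L1,V4):fails  (L2,V1):fails  (L2,V2):fails  (L3,V1):fails  (L3,V3):fails  (L4,V2):fails  (L4,V3):fails  (L5,V1):fails  (L5,V2):fails  (L5,V3):fails  (L5,V4):fails  (L6,V2):fails  (L6,V3):fails  (L7,V1):fails
Scope holds for no restrictor pair, so the sentence is true.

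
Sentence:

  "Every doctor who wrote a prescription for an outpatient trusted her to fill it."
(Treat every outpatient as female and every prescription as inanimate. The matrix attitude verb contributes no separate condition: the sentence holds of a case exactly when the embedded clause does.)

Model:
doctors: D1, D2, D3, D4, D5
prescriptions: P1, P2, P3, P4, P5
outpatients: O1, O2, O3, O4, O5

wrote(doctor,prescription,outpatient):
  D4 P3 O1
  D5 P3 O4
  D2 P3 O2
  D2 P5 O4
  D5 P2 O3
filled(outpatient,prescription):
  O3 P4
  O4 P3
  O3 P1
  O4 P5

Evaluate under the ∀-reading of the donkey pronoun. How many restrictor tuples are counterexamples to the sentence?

"her" takes "an outpatient" as antecedent and "it" takes "a prescription"; both are donkey pronouns co-varying with the restrictor.
Strong reading: for every (d,p,o) with wrote(d,p,o), filled(o,p).
Restrictor triples: (D2,P3,O2)→filled(O2,P3) ✗  (D2,P5,O4)→filled(O4,P5) ✓  (D4,P3,O1)→filled(O1,P3) ✗  (D5,P2,O3)→filled(O3,P2) ✗  (D5,P3,O4)→filled(O4,P3) ✓
Counterexamples (restrictor triples failing the scope): 3.

3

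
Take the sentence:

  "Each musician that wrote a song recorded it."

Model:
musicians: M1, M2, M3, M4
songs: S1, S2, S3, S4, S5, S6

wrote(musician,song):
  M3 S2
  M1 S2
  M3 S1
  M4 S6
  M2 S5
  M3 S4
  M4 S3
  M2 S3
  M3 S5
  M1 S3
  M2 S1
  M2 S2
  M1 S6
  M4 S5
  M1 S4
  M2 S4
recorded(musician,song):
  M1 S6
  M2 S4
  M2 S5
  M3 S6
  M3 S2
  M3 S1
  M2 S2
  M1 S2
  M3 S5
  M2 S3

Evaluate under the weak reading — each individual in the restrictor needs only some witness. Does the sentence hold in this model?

"it" takes "a song" as antecedent — a donkey pronoun bound across the clause boundary.
Weak reading: every musician m with some wrote-song has at least one wrote-song s such that recorded(m,s).
Per musician: M1:✓  M2:✓  M3:✓  M4:✗
M4 has no witness among its wrote-songs.

False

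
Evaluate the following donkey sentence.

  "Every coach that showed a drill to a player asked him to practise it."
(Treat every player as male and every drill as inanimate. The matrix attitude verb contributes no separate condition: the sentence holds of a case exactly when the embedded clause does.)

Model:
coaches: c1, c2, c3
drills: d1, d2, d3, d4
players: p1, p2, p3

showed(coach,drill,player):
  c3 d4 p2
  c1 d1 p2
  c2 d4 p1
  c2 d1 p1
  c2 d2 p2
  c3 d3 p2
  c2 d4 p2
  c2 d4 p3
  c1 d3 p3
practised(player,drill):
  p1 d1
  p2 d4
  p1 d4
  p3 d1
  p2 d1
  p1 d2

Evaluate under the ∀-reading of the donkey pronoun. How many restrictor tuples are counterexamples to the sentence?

"him" takes "a player" as antecedent and "it" takes "a drill"; both are donkey pronouns co-varying with the restrictor.
Strong reading: for every (c,d,p) with showed(c,d,p), practised(p,d).
Restrictor triples: (c1,d1,p2)→practised(p2,d1) ✓  (c1,d3,p3)→practised(p3,d3) ✗  (c2,d1,p1)→practised(p1,d1) ✓  (c2,d2,p2)→practised(p2,d2) ✗  (c2,d4,p1)→practised(p1,d4) ✓  (c2,d4,p2)→practised(p2,d4) ✓  (c2,d4,p3)→practised(p3,d4) ✗  (c3,d3,p2)→practised(p2,d3) ✗  (c3,d4,p2)→practised(p2,d4) ✓
Counterexamples (restrictor triples failing the scope): 4.

4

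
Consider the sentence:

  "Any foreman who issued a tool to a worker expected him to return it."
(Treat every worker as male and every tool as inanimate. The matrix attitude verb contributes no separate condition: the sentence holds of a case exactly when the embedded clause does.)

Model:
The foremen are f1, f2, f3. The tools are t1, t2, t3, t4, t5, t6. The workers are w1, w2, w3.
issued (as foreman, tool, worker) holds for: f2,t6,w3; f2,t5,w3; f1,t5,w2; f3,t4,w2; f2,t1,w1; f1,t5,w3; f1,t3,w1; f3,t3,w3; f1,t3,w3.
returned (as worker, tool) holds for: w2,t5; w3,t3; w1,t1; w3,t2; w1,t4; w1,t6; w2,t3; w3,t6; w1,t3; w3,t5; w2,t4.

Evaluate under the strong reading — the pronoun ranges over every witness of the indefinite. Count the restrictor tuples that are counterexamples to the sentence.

0

"him" takes "a worker" as antecedent and "it" takes "a tool"; both are donkey pronouns co-varying with the restrictor.
Strong reading: for every (f,t,w) with issued(f,t,w), returned(w,t).
Restrictor triples: (f1,t3,w1)→returned(w1,t3) ✓  (f1,t3,w3)→returned(w3,t3) ✓  (f1,t5,w2)→returned(w2,t5) ✓  (f1,t5,w3)→returned(w3,t5) ✓  (f2,t1,w1)→returned(w1,t1) ✓  (f2,t5,w3)→returned(w3,t5) ✓  (f2,t6,w3)→returned(w3,t6) ✓  (f3,t3,w3)→returned(w3,t3) ✓  (f3,t4,w2)→returned(w2,t4) ✓
Counterexamples (restrictor triples failing the scope): 0.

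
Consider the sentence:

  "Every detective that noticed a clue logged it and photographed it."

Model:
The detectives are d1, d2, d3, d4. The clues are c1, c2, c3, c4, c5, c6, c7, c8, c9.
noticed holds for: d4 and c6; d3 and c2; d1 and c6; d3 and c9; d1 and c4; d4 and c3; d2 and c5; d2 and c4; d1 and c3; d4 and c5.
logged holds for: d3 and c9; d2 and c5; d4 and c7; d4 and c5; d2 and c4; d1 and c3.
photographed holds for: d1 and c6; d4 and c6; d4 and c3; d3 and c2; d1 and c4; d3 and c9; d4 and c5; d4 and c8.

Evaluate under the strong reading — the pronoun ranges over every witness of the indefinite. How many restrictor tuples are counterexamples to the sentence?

"it" takes "a clue" as antecedent — a donkey pronoun bound across the clause boundary.
Strong reading: for every (d,c) with noticed(d,c), logged(d,c) ∧ photographed(d,c).
Restrictor pairs: (d1,c3) ✗  (d1,c4) ✗  (d1,c6) ✗  (d2,c4) ✗  (d2,c5) ✗  (d3,c2) ✗  (d3,c9) ✓  (d4,c3) ✗  (d4,c5) ✓  (d4,c6) ✗
Counterexamples (restrictor pairs failing the scope): 8.

8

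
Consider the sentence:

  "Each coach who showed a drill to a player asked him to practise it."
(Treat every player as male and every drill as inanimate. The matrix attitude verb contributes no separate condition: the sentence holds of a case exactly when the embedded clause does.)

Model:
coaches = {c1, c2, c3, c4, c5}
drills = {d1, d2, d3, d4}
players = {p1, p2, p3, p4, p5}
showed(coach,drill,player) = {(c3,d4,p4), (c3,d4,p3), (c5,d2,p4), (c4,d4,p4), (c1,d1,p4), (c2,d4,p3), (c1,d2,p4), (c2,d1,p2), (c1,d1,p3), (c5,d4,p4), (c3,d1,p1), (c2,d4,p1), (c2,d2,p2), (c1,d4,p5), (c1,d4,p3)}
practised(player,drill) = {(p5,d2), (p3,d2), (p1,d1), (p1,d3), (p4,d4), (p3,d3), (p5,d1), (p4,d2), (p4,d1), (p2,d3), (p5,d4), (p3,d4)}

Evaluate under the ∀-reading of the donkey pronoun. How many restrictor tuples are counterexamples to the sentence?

4

"him" takes "a player" as antecedent and "it" takes "a drill"; both are donkey pronouns co-varying with the restrictor.
Strong reading: for every (c,d,p) with showed(c,d,p), practised(p,d).
Restrictor triples: (c1,d1,p3)→practised(p3,d1) ✗  (c1,d1,p4)→practised(p4,d1) ✓  (c1,d2,p4)→practised(p4,d2) ✓  (c1,d4,p3)→practised(p3,d4) ✓  (c1,d4,p5)→practised(p5,d4) ✓  (c2,d1,p2)→practised(p2,d1) ✗  (c2,d2,p2)→practised(p2,d2) ✗  (c2,d4,p1)→practised(p1,d4) ✗  (c2,d4,p3)→practised(p3,d4) ✓  (c3,d1,p1)→practised(p1,d1) ✓  (c3,d4,p3)→practised(p3,d4) ✓  (c3,d4,p4)→practised(p4,d4) ✓  (c4,d4,p4)→practised(p4,d4) ✓  (c5,d2,p4)→practised(p4,d2) ✓  (c5,d4,p4)→practised(p4,d4) ✓
Counterexamples (restrictor triples failing the scope): 4.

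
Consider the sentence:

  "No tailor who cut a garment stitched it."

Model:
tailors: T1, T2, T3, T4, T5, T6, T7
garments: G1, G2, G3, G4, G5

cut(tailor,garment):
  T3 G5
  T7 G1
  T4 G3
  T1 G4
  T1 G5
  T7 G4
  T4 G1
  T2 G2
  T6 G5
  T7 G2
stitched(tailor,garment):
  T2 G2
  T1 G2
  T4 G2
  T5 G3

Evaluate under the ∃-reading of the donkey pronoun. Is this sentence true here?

"it" takes "a garment" as antecedent — a donkey pronoun bound across the clause boundary.
Truth condition: for no (t,g) with cut(t,g) does stitched(t,g) hold.
Restrictor pairs — does the scope hold? (T1,G4):fails  (T1,G5):fails  (T2,G2):holds  (T3,G5):fails  (T4,G1):fails  (T4,G3):fails  (T6,G5):fails  (T7,G1):fails  (T7,G2):fails  (T7,G4):fails
Scope holds for 1 pair(s), so the sentence is false.

False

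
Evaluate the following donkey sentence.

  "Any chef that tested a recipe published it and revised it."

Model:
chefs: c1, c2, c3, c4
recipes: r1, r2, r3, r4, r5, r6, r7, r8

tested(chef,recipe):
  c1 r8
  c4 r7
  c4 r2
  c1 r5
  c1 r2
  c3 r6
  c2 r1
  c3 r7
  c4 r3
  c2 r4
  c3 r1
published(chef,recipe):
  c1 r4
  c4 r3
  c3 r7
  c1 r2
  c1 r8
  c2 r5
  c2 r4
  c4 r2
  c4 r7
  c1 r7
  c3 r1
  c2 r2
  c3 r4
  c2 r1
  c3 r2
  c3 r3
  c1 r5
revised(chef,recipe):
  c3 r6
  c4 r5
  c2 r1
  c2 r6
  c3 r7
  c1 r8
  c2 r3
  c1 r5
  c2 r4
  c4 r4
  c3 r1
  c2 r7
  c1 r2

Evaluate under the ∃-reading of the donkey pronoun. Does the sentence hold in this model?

False

"it" takes "a recipe" as antecedent — a donkey pronoun bound across the clause boundary.
Weak reading: every chef c with some tested-recipe has at least one tested-recipe r such that published(c,r) ∧ revised(c,r).
Per chef: c1:✓  c2:✓  c3:✓  c4:✗
c4 has no witness among its tested-recipes.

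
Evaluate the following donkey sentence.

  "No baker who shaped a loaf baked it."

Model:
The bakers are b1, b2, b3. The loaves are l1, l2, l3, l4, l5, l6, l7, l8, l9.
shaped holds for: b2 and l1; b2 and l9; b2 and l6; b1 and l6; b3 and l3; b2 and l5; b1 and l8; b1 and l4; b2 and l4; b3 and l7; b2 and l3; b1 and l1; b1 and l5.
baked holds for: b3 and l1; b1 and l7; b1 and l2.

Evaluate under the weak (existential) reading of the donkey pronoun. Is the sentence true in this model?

"it" takes "a loaf" as antecedent — a donkey pronoun bound across the clause boundary.
Truth condition: for no (b,l) with shaped(b,l) does baked(b,l) hold.
Restrictor pairs — does the scope hold? (b1,l1):fails  (b1,l4):fails  (b1,l5):fails  (b1,l6):fails  (b1,l8):fails  (b2,l1):fails  (b2,l3):fails  (b2,l4):fails  (b2,l5):fails  (b2,l6):fails  (b2,l9):fails  (b3,l3):fails  (b3,l7):fails
Scope holds for no restrictor pair, so the sentence is true.

True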